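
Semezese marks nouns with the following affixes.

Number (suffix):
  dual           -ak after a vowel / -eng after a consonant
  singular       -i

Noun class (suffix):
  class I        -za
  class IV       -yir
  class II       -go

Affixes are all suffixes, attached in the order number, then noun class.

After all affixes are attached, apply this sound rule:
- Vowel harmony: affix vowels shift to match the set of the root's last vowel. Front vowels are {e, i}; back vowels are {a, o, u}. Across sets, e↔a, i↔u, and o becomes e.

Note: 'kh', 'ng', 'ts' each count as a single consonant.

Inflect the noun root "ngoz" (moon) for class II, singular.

ngozugo

Attach number singular -i → ngozi.
Attach noun class class II -go → ngozigo.
Apply vowel harmony: ngozigo → ngozugo.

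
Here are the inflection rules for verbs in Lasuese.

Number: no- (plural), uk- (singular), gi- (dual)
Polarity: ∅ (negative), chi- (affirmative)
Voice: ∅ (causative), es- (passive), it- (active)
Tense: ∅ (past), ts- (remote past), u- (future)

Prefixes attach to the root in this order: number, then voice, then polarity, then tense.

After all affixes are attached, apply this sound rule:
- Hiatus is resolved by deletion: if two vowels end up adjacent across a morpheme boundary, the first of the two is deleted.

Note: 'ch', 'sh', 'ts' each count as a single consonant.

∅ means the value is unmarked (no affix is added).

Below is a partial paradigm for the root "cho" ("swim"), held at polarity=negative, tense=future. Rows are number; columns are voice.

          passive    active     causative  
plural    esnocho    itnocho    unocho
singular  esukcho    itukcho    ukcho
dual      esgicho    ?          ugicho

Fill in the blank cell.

itgicho

Attach number dual gi- → gicho.
Attach voice active it- → itgicho.
polarity = negative: zero marking, form stays itgicho.
Attach tense future u- → uitgicho.
Apply vowel deletion: uitgicho → itgicho.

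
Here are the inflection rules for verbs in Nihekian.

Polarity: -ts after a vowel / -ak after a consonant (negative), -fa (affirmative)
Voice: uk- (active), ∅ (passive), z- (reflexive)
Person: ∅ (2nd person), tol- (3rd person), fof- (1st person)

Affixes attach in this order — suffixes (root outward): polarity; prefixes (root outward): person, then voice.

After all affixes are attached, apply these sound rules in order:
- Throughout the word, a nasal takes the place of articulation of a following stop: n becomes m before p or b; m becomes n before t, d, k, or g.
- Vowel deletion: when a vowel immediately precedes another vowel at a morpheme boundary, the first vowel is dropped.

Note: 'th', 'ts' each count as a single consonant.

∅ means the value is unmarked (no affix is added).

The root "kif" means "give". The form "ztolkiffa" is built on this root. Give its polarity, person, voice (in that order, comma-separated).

Segment: z-tol-kif-fa.
polarity: -fa → affirmative.
person: tol- → 3rd person.
voice: z- → reflexive.

affirmative, 3rd person, reflexive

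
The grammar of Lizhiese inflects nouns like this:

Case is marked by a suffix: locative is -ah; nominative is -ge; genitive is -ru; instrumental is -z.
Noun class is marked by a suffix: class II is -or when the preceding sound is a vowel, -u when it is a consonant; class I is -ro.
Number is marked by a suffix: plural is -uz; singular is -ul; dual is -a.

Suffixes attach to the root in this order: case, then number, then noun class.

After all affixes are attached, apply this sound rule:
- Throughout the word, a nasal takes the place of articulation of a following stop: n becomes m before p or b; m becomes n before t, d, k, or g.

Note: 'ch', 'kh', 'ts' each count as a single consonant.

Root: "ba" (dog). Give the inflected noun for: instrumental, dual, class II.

Attach case instrumental -z → baz.
Attach number dual -a → baza.
Attach noun class class II -or (after vowel 'a') → bazaor.
Nasal assimilation: no change.

bazaor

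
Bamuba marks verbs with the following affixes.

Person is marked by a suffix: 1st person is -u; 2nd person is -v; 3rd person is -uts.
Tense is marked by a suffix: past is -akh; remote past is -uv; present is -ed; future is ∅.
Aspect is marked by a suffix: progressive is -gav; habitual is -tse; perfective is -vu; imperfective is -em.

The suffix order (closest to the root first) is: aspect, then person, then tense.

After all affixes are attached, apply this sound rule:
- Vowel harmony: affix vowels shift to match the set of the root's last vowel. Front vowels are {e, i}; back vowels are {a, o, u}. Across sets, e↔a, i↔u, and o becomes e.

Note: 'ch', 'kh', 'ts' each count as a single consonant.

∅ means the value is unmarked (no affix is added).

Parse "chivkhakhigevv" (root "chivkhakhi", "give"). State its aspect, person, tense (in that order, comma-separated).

progressive, 2nd person, future

Segment: chivkhakhi-gav-v.
aspect: -gav → progressive.
person: -v → 2nd person.
tense: ∅ → future.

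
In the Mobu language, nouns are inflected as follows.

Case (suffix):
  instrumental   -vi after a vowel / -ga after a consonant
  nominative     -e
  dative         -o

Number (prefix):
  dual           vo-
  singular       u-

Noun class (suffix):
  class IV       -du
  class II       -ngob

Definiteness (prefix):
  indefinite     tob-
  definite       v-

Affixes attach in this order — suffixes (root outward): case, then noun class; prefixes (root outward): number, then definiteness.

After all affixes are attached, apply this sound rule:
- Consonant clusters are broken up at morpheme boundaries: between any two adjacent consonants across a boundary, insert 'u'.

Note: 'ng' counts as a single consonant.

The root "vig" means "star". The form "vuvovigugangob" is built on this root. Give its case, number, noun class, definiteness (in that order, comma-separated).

Segment: v-vo-vig-ga-ngob.
case: -vi/ga → instrumental.
number: vo- → dual.
noun class: -ngob → class II.
definiteness: v- → definite.

instrumental, dual, class II, definite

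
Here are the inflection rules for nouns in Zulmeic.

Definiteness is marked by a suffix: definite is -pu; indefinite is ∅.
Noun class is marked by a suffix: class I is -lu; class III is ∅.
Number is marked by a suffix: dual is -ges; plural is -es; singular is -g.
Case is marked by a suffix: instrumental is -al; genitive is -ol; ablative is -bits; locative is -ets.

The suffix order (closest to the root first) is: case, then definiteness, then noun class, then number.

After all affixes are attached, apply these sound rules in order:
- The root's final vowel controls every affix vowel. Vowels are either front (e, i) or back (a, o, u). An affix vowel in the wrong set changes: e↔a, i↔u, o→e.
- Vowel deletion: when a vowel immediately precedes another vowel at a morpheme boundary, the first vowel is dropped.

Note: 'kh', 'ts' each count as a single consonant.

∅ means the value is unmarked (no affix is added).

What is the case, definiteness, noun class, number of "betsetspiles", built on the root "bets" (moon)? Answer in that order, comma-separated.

Segment: bets-ets-pu-lu-es.
case: -ets → locative.
definiteness: -pu → definite.
noun class: -lu → class I.
number: -es → plural.

locative, definite, class I, plural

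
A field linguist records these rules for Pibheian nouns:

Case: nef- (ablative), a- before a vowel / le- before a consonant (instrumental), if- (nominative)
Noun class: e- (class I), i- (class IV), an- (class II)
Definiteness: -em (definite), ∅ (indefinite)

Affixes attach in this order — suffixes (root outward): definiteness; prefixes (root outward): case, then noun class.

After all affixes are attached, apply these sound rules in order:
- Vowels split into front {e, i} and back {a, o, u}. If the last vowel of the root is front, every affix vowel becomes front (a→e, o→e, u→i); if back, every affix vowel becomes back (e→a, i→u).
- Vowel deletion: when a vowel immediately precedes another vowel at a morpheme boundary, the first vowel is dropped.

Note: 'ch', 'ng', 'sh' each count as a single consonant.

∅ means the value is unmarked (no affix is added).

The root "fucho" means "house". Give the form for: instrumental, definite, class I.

Attach case instrumental le- (before consonant 'f') → lefucho.
Attach definiteness definite -em → lefuchoem.
Attach noun class class I e- → elefuchoem.
Apply vowel harmony: elefuchoem → alafuchoam.
Apply vowel deletion: alafuchoam → alafucham.

alafucham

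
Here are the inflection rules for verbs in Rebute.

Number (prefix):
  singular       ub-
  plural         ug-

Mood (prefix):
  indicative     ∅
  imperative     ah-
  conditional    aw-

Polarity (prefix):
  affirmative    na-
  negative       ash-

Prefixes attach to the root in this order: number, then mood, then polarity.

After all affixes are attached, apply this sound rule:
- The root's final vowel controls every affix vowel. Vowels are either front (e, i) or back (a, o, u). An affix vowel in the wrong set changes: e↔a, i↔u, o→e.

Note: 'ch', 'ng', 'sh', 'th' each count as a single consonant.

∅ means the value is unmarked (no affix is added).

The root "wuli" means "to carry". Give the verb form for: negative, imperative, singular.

Attach number singular ub- → ubwuli.
Attach mood imperative ah- → ahubwuli.
Attach polarity negative ash- → ashahubwuli.
Apply vowel harmony: ashahubwuli → eshehibwuli.

eshehibwuli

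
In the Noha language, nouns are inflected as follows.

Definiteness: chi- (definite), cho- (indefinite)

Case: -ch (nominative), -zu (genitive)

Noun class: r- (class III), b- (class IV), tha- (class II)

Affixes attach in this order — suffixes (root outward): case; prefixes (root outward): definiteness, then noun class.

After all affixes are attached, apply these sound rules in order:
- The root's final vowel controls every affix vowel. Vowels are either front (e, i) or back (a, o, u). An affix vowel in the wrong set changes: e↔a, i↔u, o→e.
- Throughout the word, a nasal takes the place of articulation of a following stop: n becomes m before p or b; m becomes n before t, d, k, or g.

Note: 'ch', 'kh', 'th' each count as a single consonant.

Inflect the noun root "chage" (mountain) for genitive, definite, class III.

Attach definiteness definite chi- → chichage.
Attach noun class class III r- → rchichage.
Attach case genitive -zu → rchichagezu.
Apply vowel harmony: rchichagezu → rchichagezi.
Nasal assimilation: no change.

rchichagezi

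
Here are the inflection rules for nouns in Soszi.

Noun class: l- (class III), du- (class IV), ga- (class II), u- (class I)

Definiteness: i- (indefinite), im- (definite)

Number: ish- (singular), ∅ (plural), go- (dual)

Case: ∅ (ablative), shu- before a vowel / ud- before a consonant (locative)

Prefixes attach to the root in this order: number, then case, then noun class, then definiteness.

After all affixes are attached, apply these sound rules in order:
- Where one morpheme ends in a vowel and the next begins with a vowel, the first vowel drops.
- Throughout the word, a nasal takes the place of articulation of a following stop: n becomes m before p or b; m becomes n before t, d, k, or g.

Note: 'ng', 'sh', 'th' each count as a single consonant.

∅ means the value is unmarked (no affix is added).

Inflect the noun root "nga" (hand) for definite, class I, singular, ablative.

Attach number singular ish- → ishnga.
case = ablative: zero marking, form stays ishnga.
Attach noun class class I u- → uishnga.
Attach definiteness definite im- → imuishnga.
Apply vowel deletion: imuishnga → imishnga.
Nasal assimilation: no change.

imishnga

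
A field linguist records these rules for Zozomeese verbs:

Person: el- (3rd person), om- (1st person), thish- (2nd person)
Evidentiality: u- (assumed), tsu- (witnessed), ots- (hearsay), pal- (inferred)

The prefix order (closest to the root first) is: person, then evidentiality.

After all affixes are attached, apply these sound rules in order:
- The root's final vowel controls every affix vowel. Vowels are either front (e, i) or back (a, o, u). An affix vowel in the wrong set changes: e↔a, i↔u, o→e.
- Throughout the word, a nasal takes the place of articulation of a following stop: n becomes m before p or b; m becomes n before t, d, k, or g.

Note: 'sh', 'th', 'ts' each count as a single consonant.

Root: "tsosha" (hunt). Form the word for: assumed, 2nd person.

Attach person 2nd person thish- → thishtsosha.
Attach evidentiality assumed u- → uthishtsosha.
Apply vowel harmony: uthishtsosha → uthushtsosha.
Nasal assimilation: no change.

uthushtsosha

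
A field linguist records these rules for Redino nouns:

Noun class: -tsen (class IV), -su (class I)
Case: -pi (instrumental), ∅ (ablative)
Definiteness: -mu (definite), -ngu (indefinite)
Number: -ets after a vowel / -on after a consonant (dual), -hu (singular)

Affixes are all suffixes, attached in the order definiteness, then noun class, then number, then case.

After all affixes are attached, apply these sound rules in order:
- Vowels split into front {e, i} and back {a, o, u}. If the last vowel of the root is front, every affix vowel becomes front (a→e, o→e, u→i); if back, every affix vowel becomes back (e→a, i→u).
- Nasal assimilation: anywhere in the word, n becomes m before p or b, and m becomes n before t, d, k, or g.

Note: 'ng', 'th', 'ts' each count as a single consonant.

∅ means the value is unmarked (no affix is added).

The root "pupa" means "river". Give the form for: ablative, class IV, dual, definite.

Attach definiteness definite -mu → pupamu.
Attach noun class class IV -tsen → pupamutsen.
Attach number dual -on (after consonant 'n') → pupamutsenon.
case = ablative: zero marking, form stays pupamutsenon.
Apply vowel harmony: pupamutsenon → pupamutsanon.
Nasal assimilation: no change.

pupamutsanon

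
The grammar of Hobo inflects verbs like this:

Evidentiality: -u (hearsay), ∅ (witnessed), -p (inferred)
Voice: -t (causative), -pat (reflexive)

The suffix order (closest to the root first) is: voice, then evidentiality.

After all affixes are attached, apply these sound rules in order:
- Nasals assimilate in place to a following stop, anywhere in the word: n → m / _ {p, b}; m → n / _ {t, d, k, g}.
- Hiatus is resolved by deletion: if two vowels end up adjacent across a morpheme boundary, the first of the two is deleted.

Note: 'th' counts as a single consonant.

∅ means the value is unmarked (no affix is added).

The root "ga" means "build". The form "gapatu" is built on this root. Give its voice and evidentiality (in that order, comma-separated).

reflexive, hearsay

Segment: ga-pat-u.
voice: -pat → reflexive.
evidentiality: -u → hearsay.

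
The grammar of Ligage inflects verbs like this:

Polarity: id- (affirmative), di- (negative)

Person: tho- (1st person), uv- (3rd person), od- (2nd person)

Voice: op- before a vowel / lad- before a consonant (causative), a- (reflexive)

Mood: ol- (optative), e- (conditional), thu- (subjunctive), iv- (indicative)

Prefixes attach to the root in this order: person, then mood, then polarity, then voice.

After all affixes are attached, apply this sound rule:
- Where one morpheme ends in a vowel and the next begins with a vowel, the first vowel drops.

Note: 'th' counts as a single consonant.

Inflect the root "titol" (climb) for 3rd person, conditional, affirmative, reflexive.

iduvtitol

Attach person 3rd person uv- → uvtitol.
Attach mood conditional e- → euvtitol.
Attach polarity affirmative id- → ideuvtitol.
Attach voice reflexive a- → aideuvtitol.
Apply vowel deletion: aideuvtitol → iduvtitol.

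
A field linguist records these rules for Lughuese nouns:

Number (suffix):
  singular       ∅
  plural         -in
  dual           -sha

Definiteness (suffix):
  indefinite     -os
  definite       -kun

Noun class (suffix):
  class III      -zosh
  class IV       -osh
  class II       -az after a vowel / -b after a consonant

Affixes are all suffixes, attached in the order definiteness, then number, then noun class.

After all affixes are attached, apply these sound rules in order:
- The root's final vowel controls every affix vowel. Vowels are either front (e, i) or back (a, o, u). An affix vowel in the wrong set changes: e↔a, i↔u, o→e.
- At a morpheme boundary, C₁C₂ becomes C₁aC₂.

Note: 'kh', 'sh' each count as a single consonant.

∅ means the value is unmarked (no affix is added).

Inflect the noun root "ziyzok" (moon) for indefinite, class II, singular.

Attach definiteness indefinite -os → ziyzokos.
number = singular: zero marking, form stays ziyzokos.
Attach noun class class II -b (after consonant 's') → ziyzokosb.
Vowel harmony: no change.
Apply epenthesis: ziyzokosb → ziyzokosab.

ziyzokosab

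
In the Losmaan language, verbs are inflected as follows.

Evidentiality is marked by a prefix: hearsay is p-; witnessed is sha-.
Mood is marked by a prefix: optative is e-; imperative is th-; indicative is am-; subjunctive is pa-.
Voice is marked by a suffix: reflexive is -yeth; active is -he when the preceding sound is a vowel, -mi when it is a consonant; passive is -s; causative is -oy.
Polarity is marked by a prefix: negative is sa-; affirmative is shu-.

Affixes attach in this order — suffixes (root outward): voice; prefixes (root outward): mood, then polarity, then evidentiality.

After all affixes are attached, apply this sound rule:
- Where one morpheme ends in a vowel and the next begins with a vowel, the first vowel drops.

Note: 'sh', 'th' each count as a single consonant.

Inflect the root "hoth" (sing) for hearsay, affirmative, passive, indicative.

pshamhoths

Attach mood indicative am- → amhoth.
Attach polarity affirmative shu- → shuamhoth.
Attach voice passive -s → shuamhoths.
Attach evidentiality hearsay p- → pshuamhoths.
Apply vowel deletion: pshuamhoths → pshamhoths.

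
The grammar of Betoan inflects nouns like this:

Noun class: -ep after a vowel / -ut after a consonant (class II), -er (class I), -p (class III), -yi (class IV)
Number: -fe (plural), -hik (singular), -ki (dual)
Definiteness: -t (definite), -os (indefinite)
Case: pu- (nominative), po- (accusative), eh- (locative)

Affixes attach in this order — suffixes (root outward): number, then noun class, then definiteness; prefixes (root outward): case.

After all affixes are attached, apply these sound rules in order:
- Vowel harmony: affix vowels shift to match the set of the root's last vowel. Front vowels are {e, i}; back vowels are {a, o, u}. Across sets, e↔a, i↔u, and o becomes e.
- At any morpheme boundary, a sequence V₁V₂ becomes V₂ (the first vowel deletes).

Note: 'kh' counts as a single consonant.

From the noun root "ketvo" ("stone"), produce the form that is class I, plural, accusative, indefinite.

poketvofaros

Attach number plural -fe → ketvofe.
Attach noun class class I -er → ketvofeer.
Attach definiteness indefinite -os → ketvofeeros.
Attach case accusative po- → poketvofeeros.
Apply vowel harmony: poketvofeeros → poketvofaaros.
Apply vowel deletion: poketvofaaros → poketvofaros.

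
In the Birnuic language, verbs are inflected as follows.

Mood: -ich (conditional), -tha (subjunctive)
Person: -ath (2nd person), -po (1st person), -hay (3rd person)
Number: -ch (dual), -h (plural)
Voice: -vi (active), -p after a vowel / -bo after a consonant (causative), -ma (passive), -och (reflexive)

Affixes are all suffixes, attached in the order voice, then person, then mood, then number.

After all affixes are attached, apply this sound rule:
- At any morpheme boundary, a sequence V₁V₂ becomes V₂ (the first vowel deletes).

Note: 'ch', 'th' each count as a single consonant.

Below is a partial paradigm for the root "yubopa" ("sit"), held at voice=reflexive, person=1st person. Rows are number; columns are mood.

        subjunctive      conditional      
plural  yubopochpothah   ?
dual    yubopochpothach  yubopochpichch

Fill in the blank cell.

Attach voice reflexive -och → yubopaoch.
Attach person 1st person -po → yubopaochpo.
Attach mood conditional -ich → yubopaochpoich.
Attach number plural -h → yubopaochpoichh.
Apply vowel deletion: yubopaochpoichh → yubopochpichh.

yubopochpichh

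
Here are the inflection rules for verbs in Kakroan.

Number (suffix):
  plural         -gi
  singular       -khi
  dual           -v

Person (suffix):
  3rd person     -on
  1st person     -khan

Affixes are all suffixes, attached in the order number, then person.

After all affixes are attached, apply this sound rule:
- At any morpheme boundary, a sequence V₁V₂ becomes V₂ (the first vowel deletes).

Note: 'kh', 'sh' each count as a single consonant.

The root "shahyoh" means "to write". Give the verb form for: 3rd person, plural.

Attach number plural -gi → shahyohgi.
Attach person 3rd person -on → shahyohgion.
Apply vowel deletion: shahyohgion → shahyohgon.

shahyohgon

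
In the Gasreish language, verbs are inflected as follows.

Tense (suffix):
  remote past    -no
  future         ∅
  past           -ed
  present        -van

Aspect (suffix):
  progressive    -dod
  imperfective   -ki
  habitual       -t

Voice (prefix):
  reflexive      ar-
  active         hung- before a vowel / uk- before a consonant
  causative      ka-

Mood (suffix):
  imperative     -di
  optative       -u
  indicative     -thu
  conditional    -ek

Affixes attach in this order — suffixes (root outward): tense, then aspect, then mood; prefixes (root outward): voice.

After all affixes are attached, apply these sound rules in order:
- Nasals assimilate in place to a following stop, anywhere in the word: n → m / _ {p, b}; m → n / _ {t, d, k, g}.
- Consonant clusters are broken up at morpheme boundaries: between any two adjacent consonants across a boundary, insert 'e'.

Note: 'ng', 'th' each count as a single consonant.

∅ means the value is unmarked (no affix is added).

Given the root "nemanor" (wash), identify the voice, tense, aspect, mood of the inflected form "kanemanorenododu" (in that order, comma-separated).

causative, remote past, progressive, optative

Segment: ka-nemanor-no-dod-u.
voice: ka- → causative.
tense: -no → remote past.
aspect: -dod → progressive.
mood: -u → optative.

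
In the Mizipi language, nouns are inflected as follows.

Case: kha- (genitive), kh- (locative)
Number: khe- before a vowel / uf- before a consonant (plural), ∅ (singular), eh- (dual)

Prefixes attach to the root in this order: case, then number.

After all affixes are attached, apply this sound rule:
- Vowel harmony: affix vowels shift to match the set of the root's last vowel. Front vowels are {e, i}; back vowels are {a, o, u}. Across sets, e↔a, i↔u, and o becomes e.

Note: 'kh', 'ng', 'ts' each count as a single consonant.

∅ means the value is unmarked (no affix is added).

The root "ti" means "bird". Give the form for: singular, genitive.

kheti

Attach case genitive kha- → khati.
number = singular: zero marking, form stays khati.
Apply vowel harmony: khati → kheti.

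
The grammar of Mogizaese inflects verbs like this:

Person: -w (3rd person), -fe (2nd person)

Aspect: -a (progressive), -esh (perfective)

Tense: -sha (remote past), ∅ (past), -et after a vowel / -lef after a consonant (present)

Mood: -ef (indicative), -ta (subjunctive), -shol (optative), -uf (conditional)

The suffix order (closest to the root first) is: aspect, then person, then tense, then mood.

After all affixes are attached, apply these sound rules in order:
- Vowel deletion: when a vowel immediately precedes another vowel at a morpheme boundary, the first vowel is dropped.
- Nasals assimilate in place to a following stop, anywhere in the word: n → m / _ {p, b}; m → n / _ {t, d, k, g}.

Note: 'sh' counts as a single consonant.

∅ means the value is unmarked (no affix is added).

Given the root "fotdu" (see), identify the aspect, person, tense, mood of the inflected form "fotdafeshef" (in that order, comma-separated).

progressive, 2nd person, remote past, indicative

Segment: fotdu-a-fe-sha-ef.
aspect: -a → progressive.
person: -fe → 2nd person.
tense: -sha → remote past.
mood: -ef → indicative.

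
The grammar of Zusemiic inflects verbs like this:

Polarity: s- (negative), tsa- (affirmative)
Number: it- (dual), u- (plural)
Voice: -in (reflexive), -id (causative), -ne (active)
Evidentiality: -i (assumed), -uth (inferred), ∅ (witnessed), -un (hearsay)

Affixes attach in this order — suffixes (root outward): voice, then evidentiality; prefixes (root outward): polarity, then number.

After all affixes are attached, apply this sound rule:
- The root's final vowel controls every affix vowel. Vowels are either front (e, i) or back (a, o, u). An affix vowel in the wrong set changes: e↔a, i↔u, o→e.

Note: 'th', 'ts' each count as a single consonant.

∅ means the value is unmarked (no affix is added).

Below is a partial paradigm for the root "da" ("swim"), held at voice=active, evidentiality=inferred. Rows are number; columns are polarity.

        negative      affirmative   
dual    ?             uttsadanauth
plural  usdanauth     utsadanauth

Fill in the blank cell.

Attach polarity negative s- → sda.
Attach number dual it- → itsda.
Attach voice active -ne → itsdane.
Attach evidentiality inferred -uth → itsdaneuth.
Apply vowel harmony: itsdaneuth → utsdanauth.

utsdanauth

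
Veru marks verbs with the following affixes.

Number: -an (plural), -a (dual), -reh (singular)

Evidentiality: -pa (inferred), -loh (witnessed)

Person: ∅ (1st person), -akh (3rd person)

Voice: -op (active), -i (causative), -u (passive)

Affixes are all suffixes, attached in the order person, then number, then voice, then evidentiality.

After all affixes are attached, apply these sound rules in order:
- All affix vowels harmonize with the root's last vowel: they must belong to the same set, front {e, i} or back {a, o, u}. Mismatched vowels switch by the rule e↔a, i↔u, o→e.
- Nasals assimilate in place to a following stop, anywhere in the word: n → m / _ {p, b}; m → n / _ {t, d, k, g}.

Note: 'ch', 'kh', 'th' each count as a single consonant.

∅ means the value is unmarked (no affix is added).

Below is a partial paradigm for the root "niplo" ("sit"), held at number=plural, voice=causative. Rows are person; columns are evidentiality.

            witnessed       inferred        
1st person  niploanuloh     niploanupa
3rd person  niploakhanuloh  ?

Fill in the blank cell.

niploakhanupa

Attach person 3rd person -akh → niploakh.
Attach number plural -an → niploakhan.
Attach voice causative -i → niploakhani.
Attach evidentiality inferred -pa → niploakhanipa.
Apply vowel harmony: niploakhanipa → niploakhanupa.
Nasal assimilation: no change.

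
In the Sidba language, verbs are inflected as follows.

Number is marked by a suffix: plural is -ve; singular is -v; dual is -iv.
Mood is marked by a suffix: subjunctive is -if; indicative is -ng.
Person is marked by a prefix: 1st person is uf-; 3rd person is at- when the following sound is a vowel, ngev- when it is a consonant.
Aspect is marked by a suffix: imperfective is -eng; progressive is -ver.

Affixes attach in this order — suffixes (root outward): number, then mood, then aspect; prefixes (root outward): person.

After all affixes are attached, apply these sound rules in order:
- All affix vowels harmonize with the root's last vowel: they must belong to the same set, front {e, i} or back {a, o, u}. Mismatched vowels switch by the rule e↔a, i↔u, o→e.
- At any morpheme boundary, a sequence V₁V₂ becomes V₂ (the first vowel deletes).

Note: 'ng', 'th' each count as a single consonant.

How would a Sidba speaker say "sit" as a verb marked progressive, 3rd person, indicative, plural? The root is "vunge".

ngevvungevengver

Attach person 3rd person ngev- (before consonant 'v') → ngevvunge.
Attach number plural -ve → ngevvungeve.
Attach mood indicative -ng → ngevvungeveng.
Attach aspect progressive -ver → ngevvungevengver.
Vowel harmony: no change.
Vowel deletion: no change.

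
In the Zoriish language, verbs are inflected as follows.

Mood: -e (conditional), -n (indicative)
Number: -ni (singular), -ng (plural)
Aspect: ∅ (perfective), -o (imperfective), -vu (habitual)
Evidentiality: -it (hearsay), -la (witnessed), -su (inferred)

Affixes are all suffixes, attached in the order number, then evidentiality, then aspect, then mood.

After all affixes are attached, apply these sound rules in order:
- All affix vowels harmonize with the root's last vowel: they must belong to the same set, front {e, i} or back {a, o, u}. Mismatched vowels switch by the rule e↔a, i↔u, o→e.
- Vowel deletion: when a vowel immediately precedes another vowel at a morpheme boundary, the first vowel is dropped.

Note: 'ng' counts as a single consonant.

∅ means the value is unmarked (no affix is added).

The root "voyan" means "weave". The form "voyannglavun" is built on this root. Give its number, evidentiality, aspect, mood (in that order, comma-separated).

Segment: voyan-ng-la-vu-n.
number: -ng → plural.
evidentiality: -la → witnessed.
aspect: -vu → habitual.
mood: -n → indicative.

plural, witnessed, habitual, indicative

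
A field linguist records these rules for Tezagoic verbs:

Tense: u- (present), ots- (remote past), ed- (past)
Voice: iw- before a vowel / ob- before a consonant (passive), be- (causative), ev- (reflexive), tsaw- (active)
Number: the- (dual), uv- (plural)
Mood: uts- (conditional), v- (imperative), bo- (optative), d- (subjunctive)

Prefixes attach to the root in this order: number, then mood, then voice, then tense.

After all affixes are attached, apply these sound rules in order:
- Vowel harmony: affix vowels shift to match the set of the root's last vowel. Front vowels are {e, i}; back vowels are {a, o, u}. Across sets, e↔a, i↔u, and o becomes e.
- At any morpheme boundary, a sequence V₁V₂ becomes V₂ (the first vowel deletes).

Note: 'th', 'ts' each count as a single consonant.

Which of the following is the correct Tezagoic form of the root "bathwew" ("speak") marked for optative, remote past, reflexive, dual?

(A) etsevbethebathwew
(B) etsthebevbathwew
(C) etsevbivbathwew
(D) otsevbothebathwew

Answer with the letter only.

Attach number dual the- → thebathwew.
Attach mood optative bo- → bothebathwew.
Attach voice reflexive ev- → evbothebathwew.
Attach tense remote past ots- → otsevbothebathwew.
Apply vowel harmony: otsevbothebathwew → etsevbethebathwew.
Vowel deletion: no change.
So the correct form is etsevbethebathwew, option (A).
(C) etsevbivbathwew is wrong: it uses plural instead of dual for number.
(D) otsevbothebathwew is wrong: it fails to apply the sound rule(s).
(B) etsthebevbathwew is wrong: it has the affixes in the wrong order.

A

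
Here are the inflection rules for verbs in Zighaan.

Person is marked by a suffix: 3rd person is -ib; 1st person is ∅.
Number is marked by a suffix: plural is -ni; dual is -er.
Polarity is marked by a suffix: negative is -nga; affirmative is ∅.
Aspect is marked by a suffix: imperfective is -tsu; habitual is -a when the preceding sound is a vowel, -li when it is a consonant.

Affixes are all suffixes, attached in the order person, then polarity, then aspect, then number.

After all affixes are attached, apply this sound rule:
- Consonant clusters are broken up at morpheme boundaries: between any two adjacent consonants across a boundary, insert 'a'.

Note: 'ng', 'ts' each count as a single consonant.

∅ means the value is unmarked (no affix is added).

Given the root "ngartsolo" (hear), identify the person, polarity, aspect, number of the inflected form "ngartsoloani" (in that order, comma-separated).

1st person, affirmative, habitual, plural

Segment: ngartsolo-a-ni.
person: ∅ → 1st person.
polarity: ∅ → affirmative.
aspect: -a/li → habitual.
number: -ni → plural.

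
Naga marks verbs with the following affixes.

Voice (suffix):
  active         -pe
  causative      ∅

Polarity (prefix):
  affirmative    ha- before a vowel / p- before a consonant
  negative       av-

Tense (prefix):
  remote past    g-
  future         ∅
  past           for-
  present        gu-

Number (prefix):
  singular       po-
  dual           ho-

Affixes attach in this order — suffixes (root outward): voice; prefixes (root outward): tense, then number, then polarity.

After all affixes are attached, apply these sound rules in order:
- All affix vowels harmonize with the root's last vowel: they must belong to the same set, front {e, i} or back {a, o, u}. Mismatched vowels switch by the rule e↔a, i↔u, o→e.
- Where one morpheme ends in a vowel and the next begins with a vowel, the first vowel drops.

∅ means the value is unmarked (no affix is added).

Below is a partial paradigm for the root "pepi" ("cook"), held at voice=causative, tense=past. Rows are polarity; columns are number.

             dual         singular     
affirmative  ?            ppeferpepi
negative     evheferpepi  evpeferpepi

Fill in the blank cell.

voice = causative: zero marking, form stays pepi.
Attach tense past for- → forpepi.
Attach number dual ho- → hoforpepi.
Attach polarity affirmative p- (before consonant 'h') → phoforpepi.
Apply vowel harmony: phoforpepi → pheferpepi.
Vowel deletion: no change.

pheferpepi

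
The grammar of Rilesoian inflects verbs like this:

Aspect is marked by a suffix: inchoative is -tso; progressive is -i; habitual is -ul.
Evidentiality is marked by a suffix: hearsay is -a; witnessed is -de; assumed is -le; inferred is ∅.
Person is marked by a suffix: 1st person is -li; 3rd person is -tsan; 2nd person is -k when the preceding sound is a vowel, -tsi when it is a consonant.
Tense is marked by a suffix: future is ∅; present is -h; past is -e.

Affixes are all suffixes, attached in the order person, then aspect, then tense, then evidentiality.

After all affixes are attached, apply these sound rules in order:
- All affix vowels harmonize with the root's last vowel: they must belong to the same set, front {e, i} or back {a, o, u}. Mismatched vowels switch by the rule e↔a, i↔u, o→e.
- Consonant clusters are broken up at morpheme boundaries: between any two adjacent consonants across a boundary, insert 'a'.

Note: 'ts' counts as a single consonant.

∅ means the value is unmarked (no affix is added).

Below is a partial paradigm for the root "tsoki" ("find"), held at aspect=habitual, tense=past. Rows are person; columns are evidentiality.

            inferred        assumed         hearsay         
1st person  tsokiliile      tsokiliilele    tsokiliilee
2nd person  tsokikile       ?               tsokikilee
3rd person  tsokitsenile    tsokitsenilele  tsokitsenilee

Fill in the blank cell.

Attach person 2nd person -k (after vowel 'i') → tsokik.
Attach aspect habitual -ul → tsokikul.
Attach tense past -e → tsokikule.
Attach evidentiality assumed -le → tsokikulele.
Apply vowel harmony: tsokikulele → tsokikilele.
Epenthesis: no change.

tsokikilele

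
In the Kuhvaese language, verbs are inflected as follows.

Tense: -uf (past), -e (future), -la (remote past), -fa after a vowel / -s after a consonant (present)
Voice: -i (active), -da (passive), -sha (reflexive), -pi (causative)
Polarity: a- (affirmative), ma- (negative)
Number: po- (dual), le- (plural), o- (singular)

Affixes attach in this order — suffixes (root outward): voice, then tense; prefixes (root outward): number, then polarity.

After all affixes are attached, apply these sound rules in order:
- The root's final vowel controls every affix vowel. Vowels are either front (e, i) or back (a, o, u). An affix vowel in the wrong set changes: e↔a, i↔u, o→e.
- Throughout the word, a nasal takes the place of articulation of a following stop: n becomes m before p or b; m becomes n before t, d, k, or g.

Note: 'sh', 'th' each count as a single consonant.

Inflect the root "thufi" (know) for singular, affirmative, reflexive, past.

eethufisheif

Attach number singular o- → othufi.
Attach polarity affirmative a- → aothufi.
Attach voice reflexive -sha → aothufisha.
Attach tense past -uf → aothufishauf.
Apply vowel harmony: aothufishauf → eethufisheif.
Nasal assimilation: no change.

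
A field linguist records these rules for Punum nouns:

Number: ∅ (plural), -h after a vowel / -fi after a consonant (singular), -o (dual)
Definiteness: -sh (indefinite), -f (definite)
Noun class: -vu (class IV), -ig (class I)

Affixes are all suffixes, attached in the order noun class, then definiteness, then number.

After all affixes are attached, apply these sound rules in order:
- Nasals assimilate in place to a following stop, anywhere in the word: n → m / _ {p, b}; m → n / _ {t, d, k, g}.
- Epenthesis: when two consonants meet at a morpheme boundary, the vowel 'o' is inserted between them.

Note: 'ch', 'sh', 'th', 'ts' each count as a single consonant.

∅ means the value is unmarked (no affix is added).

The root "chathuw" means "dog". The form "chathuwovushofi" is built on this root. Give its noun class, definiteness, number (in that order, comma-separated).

class IV, indefinite, singular

Segment: chathuw-vu-sh-fi.
noun class: -vu → class IV.
definiteness: -sh → indefinite.
number: -h/fi → singular.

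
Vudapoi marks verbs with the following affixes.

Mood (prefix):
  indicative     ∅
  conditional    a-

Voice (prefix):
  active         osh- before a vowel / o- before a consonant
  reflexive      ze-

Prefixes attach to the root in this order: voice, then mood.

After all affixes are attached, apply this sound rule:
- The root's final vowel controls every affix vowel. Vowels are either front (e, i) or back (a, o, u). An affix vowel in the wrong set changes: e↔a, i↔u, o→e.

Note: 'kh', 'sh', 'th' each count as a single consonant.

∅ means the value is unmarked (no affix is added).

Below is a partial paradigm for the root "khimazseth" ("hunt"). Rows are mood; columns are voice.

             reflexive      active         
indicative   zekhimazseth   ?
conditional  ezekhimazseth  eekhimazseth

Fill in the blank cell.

Attach voice active o- (before consonant 'kh') → okhimazseth.
mood = indicative: zero marking, form stays okhimazseth.
Apply vowel harmony: okhimazseth → ekhimazseth.

ekhimazseth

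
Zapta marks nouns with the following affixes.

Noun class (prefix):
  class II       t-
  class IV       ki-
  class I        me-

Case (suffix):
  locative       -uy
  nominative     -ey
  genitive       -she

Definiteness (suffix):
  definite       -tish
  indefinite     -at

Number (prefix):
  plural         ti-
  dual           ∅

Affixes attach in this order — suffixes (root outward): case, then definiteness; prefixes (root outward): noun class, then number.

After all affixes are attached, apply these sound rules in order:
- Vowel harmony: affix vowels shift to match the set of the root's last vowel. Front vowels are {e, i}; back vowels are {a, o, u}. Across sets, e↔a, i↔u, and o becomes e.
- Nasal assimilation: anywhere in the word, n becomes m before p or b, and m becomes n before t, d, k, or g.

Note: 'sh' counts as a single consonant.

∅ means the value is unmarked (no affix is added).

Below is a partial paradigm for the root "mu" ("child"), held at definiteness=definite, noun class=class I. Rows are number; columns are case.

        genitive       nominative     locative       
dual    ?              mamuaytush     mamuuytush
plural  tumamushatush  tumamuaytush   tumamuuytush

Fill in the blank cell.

Attach case genitive -she → mushe.
Attach definiteness definite -tish → mushetish.
Attach noun class class I me- → memushetish.
number = dual: zero marking, form stays memushetish.
Apply vowel harmony: memushetish → mamushatush.
Nasal assimilation: no change.

mamushatush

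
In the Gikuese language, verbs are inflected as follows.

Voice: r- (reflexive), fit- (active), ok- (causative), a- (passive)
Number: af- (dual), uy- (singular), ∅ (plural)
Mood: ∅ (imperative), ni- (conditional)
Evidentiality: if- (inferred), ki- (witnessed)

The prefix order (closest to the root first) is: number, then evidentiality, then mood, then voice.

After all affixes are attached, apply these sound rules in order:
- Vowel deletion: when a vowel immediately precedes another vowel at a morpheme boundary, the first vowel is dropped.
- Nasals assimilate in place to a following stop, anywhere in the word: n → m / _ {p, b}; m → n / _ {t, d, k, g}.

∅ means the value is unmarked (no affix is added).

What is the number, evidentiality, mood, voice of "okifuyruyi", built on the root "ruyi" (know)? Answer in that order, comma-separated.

Segment: ok-if-uy-ruyi.
number: uy- → singular.
evidentiality: if- → inferred.
mood: ∅ → imperative.
voice: ok- → causative.

singular, inferred, imperative, causative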